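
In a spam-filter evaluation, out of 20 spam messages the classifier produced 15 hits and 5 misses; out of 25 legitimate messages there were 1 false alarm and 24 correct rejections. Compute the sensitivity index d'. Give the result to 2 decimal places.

d' = 2.43

H = 15/20 = 0.7500
FA = 1/25 = 0.0400
z(0.7500) = 0.6745, z(0.0400) = -1.7507
d' = z(H) − z(FA) = 0.6745 − (-1.7507) = 2.4252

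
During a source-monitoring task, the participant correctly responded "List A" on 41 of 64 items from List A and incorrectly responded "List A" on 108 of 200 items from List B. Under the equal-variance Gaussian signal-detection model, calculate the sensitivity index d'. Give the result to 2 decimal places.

d' = 0.26

H = 41/64 = 0.6406
FA = 108/200 = 0.5400
z(H) = 0.360
z(FA) = 0.100
d' = z(H) − z(FA) = 0.360 − 0.100 = 0.260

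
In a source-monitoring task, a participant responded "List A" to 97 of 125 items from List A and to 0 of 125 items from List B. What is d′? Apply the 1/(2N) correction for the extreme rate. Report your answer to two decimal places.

d′ = 3.41

The false-alarm rate is 0/125 = 0, so apply the 1/(2N) correction: FA → 1/(2·125) = 0.00400.
z(H) = z(0.77600) = 0.759
z(FA) = z(0.00400) = -2.652
d' = 0.759 − (-2.652) = 3.411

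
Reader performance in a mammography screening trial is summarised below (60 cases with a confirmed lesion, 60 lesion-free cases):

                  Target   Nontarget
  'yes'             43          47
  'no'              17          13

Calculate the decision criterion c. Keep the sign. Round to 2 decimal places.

H = 43/60 = 0.7167
FA = 47/60 = 0.7833
z(H) = z(0.7167) = 0.573
z(FA) = z(0.7833) = 0.783
c = −½·[z(H) + z(FA)] = −0.5 × (0.573 + 0.783) = -0.678
c < 0: the reader has a liberal response bias.

c = -0.68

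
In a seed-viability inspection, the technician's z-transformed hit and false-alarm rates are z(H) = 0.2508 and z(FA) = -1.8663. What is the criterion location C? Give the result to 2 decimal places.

c = −½·[z(H) + z(FA)] = −½·(0.2508 + (-1.8663)) = 0.80775
c > 0: the technician has a conservative response bias.

C = 0.81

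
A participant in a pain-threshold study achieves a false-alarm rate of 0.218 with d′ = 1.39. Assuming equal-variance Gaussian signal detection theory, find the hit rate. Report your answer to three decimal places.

hit rate = 0.729

z(false-alarm rate) = z(0.218) = -0.7790
z(H) = z(FA) + d' = -0.7790 + 1.39 = 0.6110
hit rate = Φ(0.6110) = 0.7294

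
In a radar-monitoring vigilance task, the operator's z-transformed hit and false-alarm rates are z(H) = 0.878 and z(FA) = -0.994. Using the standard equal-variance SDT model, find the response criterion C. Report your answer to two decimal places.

C = 0.06

c = −½·[z(H) + z(FA)] = −½·(0.878 + (-0.994)) = 0.058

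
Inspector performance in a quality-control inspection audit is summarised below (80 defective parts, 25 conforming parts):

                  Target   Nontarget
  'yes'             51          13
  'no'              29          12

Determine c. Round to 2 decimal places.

H = 51/80 = 0.6375
FA = 13/25 = 0.5200
z(H) = z(0.6375) = 0.3518
z(FA) = z(0.5200) = 0.0502
c = −½·[z(H) + z(FA)] = −0.5 × (0.3518 + 0.0502) = -0.2010
c < 0: the inspector has a liberal response bias.

c = -0.20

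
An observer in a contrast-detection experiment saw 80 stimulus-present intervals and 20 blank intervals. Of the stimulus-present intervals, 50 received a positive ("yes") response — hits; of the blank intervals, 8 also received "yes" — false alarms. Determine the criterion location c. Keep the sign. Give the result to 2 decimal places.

c = -0.03

H = 50/80 = 0.6250
FA = 8/20 = 0.4000
z(H) = 0.319
z(FA) = -0.253
c = −½·[z(H) + z(FA)] = −0.5 × (0.319 + (-0.253)) = -0.033
c < 0: the observer has a liberal response bias.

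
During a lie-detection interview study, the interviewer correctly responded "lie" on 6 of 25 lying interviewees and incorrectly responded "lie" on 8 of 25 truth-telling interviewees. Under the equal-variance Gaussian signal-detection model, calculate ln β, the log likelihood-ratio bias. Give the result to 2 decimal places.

H = 6/25 = 0.2400
FA = 8/25 = 0.3200
Φ⁻¹(H) = Φ⁻¹(0.2400) = -0.706
Φ⁻¹(FA) = Φ⁻¹(0.3200) = -0.468
ln β = −½·[z(H)² − z(FA)²] = −0.5 × (0.498 − 0.219) = -0.1395

ln β = -0.14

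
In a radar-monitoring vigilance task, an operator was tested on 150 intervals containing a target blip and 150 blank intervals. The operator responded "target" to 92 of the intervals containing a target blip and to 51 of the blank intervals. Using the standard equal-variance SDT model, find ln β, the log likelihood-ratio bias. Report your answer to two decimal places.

ln β = 0.04

H = 92/150 = 0.6133
FA = 51/150 = 0.3400
Φ⁻¹(H) = Φ⁻¹(0.6133) = 0.288
Φ⁻¹(FA) = Φ⁻¹(0.3400) = -0.412
ln β = −½·[z(H)² − z(FA)²] = −0.5 × (0.083 − 0.170) = 0.0435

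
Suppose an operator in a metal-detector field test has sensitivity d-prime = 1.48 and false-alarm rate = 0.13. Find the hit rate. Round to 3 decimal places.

hit rate = 0.638

z(false-alarm rate) = z(0.13) = -1.1264
z(H) = z(FA) + d' = -1.1264 + 1.48 = 0.3536
hit rate = Φ(0.3536) = 0.6382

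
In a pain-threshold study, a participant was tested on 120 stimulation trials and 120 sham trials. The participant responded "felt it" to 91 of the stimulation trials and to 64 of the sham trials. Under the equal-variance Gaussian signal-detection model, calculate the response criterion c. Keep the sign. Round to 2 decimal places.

H = 91/120 = 0.7583
FA = 64/120 = 0.5333
Φ⁻¹(0.7583) = 0.701, Φ⁻¹(0.5333) = 0.084
c = −½·[z(H) + z(FA)] = −0.5 × (0.701 + 0.084) = -0.3925

c = -0.39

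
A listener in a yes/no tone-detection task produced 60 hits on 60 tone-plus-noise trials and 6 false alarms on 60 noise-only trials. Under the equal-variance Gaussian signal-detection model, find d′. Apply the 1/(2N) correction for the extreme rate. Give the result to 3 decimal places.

d′ = 3.676

The hit rate is 60/60 = 1, so apply the 1/(2N) correction: H → 1 − 1/(2·60) = 0.99167.
z(H) = z(0.99167) = 2.3941
z(FA) = z(0.10000) = -1.2816
d' = 2.3941 − (-1.2816) = 3.6757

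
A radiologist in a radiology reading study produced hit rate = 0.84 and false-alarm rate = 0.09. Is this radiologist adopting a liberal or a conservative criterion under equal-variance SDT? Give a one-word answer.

conservative

z(H) = 0.994, z(FA) = -1.341
c = −½·(z(H) + z(FA)) = 0.1735
c > 0 → conservative criterion (biased toward responding “no”).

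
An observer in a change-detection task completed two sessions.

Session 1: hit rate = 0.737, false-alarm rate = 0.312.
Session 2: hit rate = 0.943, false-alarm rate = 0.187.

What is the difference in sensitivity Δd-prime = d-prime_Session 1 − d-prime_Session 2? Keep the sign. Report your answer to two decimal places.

Δd-prime = -1.35

Session 1: z(0.737) = 0.634, z(0.312) = -0.490, d' = 1.124
Session 2: z(0.943) = 1.580, z(0.187) = -0.889, d' = 2.469
Δd' = d'_Session 1 − d'_Session 2 = 1.124 − 2.469 = -1.345
Session 2 has the higher sensitivity.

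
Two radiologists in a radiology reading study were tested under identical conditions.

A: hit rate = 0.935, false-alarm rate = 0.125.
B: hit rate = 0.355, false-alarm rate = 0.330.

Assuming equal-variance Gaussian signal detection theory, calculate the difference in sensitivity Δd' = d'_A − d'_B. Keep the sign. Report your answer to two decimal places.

A: z(0.935) = 1.514, z(0.125) = -1.150, d' = 2.664
B: z(0.355) = -0.372, z(0.330) = -0.440, d' = 0.068
Δd' = d'_A − d'_B = 2.664 − 0.068 = 2.596
A has the higher sensitivity.

Δd' = 2.60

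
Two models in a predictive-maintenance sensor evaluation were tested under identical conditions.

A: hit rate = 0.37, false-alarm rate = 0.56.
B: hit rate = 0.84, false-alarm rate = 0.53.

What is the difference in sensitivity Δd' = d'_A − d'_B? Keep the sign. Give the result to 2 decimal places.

A: z(0.37) = -0.332, z(0.56) = 0.151, d' = -0.483
B: z(0.84) = 0.994, z(0.53) = 0.075, d' = 0.919
Δd' = d'_A − d'_B = -0.483 − 0.919 = -1.402
B has the higher sensitivity.

Δd' = -1.40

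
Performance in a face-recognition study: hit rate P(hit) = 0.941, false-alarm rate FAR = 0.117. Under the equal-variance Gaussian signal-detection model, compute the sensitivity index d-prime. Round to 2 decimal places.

d-prime = 2.75

z(0.941) = 1.563, z(0.117) = -1.190
d' = z(H) − z(FA) = 1.563 − (-1.190) = 2.753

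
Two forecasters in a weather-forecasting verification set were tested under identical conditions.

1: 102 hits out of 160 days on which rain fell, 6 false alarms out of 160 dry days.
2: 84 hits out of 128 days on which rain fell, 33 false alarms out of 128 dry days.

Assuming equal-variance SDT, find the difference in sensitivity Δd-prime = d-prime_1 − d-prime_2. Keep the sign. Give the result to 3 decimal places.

1: z(0.6375) = 0.3518, z(0.0375) = -1.7805, d' = 2.1323
2: z(0.6562) = 0.4021, z(0.2578) = -0.6501, d' = 1.0522
Δd' = d'_1 − d'_2 = 2.1323 − 1.0522 = 1.0801
1 has the higher sensitivity.

Δd-prime = 1.080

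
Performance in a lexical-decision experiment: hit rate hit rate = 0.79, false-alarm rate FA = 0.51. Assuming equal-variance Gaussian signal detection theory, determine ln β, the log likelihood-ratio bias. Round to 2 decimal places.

ln β = -0.32

z(0.79) = 0.806, z(0.51) = 0.025
ln β = −½·[z(H)² − z(FA)²] = −0.5 × (0.650 − 0.001) = -0.3245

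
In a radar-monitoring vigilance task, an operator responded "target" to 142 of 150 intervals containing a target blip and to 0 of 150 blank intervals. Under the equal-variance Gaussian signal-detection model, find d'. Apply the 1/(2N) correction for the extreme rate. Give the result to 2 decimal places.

d' = 4.33

The false-alarm rate is 0/150 = 0, so apply the 1/(2N) correction: FA → 1/(2·150) = 0.00333.
z(H) = z(0.94667) = 1.613
z(FA) = z(0.00333) = -2.713
d' = 1.613 − (-2.713) = 4.326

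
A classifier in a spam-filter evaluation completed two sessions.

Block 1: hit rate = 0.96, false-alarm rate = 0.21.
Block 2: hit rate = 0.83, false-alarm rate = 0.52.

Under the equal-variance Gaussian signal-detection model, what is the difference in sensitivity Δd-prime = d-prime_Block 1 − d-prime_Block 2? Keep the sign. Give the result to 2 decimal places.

Δd-prime = 1.65

Block 1: z(0.96) = 1.751, z(0.21) = -0.806, d' = 2.557
Block 2: z(0.83) = 0.954, z(0.52) = 0.050, d' = 0.904
Δd' = d'_Block 1 − d'_Block 2 = 2.557 − 0.904 = 1.653
Block 1 has the higher sensitivity.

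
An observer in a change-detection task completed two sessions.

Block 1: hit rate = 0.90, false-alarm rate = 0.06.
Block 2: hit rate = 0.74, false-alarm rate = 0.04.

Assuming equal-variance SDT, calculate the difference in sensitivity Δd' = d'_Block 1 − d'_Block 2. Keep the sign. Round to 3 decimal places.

Block 1: z(0.90) = 1.2816, z(0.06) = -1.5548, d' = 2.8364
Block 2: z(0.74) = 0.6433, z(0.04) = -1.7507, d' = 2.3940
Δd' = d'_Block 1 − d'_Block 2 = 2.8364 − 2.3940 = 0.4424
Block 1 has the higher sensitivity.

Δd' = 0.442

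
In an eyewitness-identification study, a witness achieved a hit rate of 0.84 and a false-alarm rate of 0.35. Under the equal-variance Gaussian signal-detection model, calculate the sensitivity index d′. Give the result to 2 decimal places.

z(0.84) = 0.9945, z(0.35) = -0.3853
d' = z(H) − z(FA) = 0.9945 − (-0.3853) = 1.3798

d′ = 1.38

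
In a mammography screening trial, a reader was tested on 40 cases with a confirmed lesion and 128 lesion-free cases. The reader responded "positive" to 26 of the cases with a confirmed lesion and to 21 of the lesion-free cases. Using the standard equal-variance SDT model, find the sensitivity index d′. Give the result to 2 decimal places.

d′ = 1.36

H = 26/40 = 0.6500
FA = 21/128 = 0.1641
z(0.6500) = 0.3853, z(0.1641) = -0.9777
d' = z(H) − z(FA) = 0.3853 − (-0.9777) = 1.3630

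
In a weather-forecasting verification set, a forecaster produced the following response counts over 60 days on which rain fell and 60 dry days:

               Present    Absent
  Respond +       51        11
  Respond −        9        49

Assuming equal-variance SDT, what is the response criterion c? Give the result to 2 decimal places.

c = -0.07

H = 51/60 = 0.8500
FA = 11/60 = 0.1833
Φ⁻¹(0.8500) = 1.036, Φ⁻¹(0.1833) = -0.903
c = −½·[z(H) + z(FA)] = −0.5 × (1.036 + (-0.903)) = -0.0665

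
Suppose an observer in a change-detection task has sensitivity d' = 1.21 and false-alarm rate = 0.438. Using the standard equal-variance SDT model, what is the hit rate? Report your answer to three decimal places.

hit rate = 0.854

z(false-alarm rate) = z(0.438) = -0.1560
z(H) = z(FA) + d' = -0.1560 + 1.21 = 1.0540
hit rate = Φ(1.0540) = 0.8541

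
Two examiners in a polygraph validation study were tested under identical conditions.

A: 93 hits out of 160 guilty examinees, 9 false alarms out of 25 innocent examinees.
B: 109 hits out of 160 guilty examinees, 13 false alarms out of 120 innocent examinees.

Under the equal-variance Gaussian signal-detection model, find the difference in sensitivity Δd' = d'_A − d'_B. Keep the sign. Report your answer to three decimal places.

Δd' = -1.143

A: z(0.5813) = 0.2052, z(0.3600) = -0.3585, d' = 0.5637
B: z(0.6813) = 0.4713, z(0.1083) = -1.2356, d' = 1.7069
Δd' = d'_A − d'_B = 0.5637 − 1.7069 = -1.1432
B has the higher sensitivity.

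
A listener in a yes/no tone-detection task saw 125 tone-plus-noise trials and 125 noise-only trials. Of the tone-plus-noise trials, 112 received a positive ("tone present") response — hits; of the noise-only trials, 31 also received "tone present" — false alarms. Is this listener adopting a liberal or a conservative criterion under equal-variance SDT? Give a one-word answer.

liberal

z(H) = 1.259, z(FA) = -0.681
c = −½·(z(H) + z(FA)) = -0.289
c < 0 → liberal criterion (biased toward responding “yes”).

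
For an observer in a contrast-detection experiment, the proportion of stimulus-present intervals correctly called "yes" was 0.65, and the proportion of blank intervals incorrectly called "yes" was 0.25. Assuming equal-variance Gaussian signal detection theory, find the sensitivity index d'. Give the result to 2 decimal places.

d' = 1.06

z(0.65) = 0.385, z(0.25) = -0.674
d' = z(H) − z(FA) = 0.385 − (-0.674) = 1.059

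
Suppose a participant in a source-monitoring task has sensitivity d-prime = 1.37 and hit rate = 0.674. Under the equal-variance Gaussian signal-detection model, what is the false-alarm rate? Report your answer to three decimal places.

false-alarm rate = 0.179

z(hit rate) = z(0.674) = 0.4510
z(FA) = z(H) − d' = 0.4510 − 1.37 = -0.9190
false-alarm rate = Φ(-0.9190) = 0.1790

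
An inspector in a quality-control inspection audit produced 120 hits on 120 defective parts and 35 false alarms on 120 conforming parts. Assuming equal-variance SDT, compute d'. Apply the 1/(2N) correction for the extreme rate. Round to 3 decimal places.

d' = 3.187

The hit rate is 120/120 = 1, so apply the 1/(2N) correction: H → 1 − 1/(2·120) = 0.99583.
z(H) = z(0.99583) = 2.6380
z(FA) = z(0.29167) = -0.5485
d' = 2.6380 − (-0.5485) = 3.1865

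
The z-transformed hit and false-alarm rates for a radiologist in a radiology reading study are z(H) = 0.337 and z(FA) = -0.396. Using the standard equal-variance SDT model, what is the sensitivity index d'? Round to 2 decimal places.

d' = z(H) − z(FA) = 0.337 − (-0.396) = 0.733

d' = 0.73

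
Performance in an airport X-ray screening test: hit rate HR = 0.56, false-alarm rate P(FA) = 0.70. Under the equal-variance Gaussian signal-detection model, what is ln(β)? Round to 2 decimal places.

Φ⁻¹(H) = 0.151
Φ⁻¹(FA) = 0.524
ln β = −½·[z(H)² − z(FA)²] = −0.5 × (0.023 − 0.275) = 0.126

ln β = 0.13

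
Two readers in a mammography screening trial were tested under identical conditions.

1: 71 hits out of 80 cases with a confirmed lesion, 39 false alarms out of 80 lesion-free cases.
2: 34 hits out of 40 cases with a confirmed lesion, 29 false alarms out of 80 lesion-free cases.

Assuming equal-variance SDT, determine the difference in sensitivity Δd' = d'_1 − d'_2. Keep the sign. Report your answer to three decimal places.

1: z(0.8875) = 1.2133, z(0.4875) = -0.0313, d' = 1.2446
2: z(0.8500) = 1.0364, z(0.3625) = -0.3518, d' = 1.3882
Δd' = d'_1 − d'_2 = 1.2446 − 1.3882 = -0.1436
2 has the higher sensitivity.

Δd' = -0.144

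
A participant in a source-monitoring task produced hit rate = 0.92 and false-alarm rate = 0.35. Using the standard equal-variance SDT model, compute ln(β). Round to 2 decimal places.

z(H) = 1.405
z(FA) = -0.385
ln β = −½·[z(H)² − z(FA)²] = −0.5 × (1.974 − 0.148) = -0.913

ln β = -0.91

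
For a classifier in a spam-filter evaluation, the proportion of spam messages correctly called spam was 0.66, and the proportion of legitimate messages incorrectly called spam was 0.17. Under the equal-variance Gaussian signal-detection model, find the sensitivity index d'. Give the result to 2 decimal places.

d' = 1.37

z(0.66) = 0.412, z(0.17) = -0.954
d' = z(H) − z(FA) = 0.412 − (-0.954) = 1.366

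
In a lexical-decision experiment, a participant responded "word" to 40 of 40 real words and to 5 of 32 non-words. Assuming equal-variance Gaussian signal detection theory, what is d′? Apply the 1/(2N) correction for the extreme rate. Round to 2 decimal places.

d′ = 3.25

The hit rate is 40/40 = 1, so apply the 1/(2N) correction: H → 1 − 1/(2·40) = 0.98750.
z(H) = z(0.98750) = 2.241
z(FA) = z(0.15625) = -1.010
d' = 2.241 − (-1.010) = 3.251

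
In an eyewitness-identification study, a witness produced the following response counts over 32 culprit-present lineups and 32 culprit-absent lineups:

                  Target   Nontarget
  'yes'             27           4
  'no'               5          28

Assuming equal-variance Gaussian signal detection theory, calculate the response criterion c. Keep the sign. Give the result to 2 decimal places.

c = 0.07

H = 27/32 = 0.8438
FA = 4/32 = 0.1250
z(0.8438) = 1.010, z(0.1250) = -1.150
c = −½·[z(H) + z(FA)] = −0.5 × (1.010 + (-1.150)) = 0.070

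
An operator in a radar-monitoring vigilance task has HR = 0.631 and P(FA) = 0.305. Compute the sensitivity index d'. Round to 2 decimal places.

Φ⁻¹(H) = 0.3345
Φ⁻¹(FA) = -0.5101
d' = z(H) − z(FA) = 0.3345 − (-0.5101) = 0.8446

d' = 0.84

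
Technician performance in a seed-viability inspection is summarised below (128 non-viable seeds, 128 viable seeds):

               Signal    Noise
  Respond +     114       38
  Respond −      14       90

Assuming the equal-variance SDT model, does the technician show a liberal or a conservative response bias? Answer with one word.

liberal

z(H) = 1.230, z(FA) = -0.533
c = −½·(z(H) + z(FA)) = -0.3485
c < 0 → liberal criterion (biased toward responding “yes”).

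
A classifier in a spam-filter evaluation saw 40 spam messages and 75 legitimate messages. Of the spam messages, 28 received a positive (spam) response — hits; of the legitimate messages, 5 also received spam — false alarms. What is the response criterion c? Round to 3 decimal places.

H = 28/40 = 0.7000
FA = 5/75 = 0.0667
z(H) = 0.5244
z(FA) = -1.5008
c = −½·[z(H) + z(FA)] = −0.5 × (0.5244 + (-1.5008)) = 0.4882

c = 0.488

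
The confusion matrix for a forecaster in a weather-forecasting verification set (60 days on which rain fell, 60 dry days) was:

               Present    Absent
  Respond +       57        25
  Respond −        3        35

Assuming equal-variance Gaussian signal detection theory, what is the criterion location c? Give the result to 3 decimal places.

c = -0.717

H = 57/60 = 0.9500
FA = 25/60 = 0.4167
Φ⁻¹(0.9500) = 1.6449, Φ⁻¹(0.4167) = -0.2103
c = −½·[z(H) + z(FA)] = −0.5 × (1.6449 + (-0.2103)) = -0.7173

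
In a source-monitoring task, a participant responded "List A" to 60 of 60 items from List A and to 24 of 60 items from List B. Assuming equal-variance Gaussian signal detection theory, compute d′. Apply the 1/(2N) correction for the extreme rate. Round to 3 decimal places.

The hit rate is 60/60 = 1, so apply the 1/(2N) correction: H → 1 − 1/(2·60) = 0.99167.
z(H) = z(0.99167) = 2.3941
z(FA) = z(0.40000) = -0.2533
d' = 2.3941 − (-0.2533) = 2.6474

d′ = 2.647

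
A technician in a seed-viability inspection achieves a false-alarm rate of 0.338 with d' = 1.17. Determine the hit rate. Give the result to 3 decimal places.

hit rate = 0.774

z(false-alarm rate) = z(0.338) = -0.4179
z(H) = z(FA) + d' = -0.4179 + 1.17 = 0.7521
hit rate = Φ(0.7521) = 0.7740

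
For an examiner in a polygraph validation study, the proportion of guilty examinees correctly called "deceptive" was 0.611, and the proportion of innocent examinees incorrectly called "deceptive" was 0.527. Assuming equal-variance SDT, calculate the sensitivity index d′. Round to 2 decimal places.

d′ = 0.21

z(H) = z(0.611) = 0.2819
z(FA) = z(0.527) = 0.0677
d' = z(H) − z(FA) = 0.2819 − 0.0677 = 0.2142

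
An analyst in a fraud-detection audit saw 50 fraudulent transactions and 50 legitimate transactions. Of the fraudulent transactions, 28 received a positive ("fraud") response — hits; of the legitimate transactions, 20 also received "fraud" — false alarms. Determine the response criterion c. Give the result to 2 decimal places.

H = 28/50 = 0.5600
FA = 20/50 = 0.4000
z(H) = 0.1510
z(FA) = -0.2533
c = −½·[z(H) + z(FA)] = −0.5 × (0.1510 + (-0.2533)) = 0.05115

c = 0.05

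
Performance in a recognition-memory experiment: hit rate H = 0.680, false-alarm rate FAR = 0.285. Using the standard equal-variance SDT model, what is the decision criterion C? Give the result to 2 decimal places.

C = 0.05

z(H) = z(0.680) = 0.468
z(FA) = z(0.285) = -0.568
c = −½·[z(H) + z(FA)] = −0.5 × (0.468 + (-0.568)) = 0.050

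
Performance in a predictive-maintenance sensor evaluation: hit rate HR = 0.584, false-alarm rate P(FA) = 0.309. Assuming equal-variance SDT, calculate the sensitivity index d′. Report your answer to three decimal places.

d′ = 0.711

z(H) = z(0.584) = 0.2121
z(FA) = z(0.309) = -0.4987
d' = z(H) − z(FA) = 0.2121 − (-0.4987) = 0.7108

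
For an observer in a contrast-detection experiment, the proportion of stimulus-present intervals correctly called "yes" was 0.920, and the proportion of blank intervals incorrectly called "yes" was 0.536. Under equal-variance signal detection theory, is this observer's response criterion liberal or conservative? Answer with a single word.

liberal

z(H) = 1.405, z(FA) = 0.090
c = −½·(z(H) + z(FA)) = -0.7475
c < 0 → liberal criterion (biased toward responding “yes”).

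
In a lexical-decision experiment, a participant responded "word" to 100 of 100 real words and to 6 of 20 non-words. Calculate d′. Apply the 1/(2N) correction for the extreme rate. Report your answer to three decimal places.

d′ = 3.100

The hit rate is 100/100 = 1, so apply the 1/(2N) correction: H → 1 − 1/(2·100) = 0.99500.
z(H) = z(0.99500) = 2.5758
z(FA) = z(0.30000) = -0.5244
d' = 2.5758 − (-0.5244) = 3.1002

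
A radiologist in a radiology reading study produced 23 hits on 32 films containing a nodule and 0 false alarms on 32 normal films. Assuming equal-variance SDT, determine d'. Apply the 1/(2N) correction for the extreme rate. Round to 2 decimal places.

The false-alarm rate is 0/32 = 0, so apply the 1/(2N) correction: FA → 1/(2·32) = 0.01562.
z(H) = z(0.71875) = 0.579
z(FA) = z(0.01562) = -2.154
d' = 0.579 − (-2.154) = 2.733

d' = 2.73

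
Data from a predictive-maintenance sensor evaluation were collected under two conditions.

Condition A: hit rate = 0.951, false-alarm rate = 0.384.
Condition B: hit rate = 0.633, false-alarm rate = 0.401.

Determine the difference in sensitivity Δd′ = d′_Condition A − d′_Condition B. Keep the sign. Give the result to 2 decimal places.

Condition A: z(0.951) = 1.655, z(0.384) = -0.295, d' = 1.950
Condition B: z(0.633) = 0.340, z(0.401) = -0.251, d' = 0.591
Δd' = d'_Condition A − d'_Condition B = 1.950 − 0.591 = 1.359
Condition A has the higher sensitivity.

Δd′ = 1.36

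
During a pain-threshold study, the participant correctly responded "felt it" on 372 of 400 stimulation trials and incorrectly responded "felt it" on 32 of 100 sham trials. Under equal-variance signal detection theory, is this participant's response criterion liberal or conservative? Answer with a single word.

liberal

z(H) = 1.476, z(FA) = -0.468
c = −½·(z(H) + z(FA)) = -0.504
c < 0 → liberal criterion (biased toward responding “yes”).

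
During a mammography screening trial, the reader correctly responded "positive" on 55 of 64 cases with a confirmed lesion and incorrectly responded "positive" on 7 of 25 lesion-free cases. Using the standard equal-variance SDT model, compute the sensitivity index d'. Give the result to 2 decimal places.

H = 55/64 = 0.8594
FA = 7/25 = 0.2800
z(H) = z(0.8594) = 1.078
z(FA) = z(0.2800) = -0.583
d' = z(H) − z(FA) = 1.078 − (-0.583) = 1.661

d' = 1.66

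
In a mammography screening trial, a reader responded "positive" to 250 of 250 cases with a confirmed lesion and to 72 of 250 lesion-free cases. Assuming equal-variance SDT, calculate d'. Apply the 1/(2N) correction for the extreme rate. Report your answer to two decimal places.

d' = 3.44

The hit rate is 250/250 = 1, so apply the 1/(2N) correction: H → 1 − 1/(2·250) = 0.99800.
z(H) = z(0.99800) = 2.878
z(FA) = z(0.28800) = -0.559
d' = 2.878 − (-0.559) = 3.437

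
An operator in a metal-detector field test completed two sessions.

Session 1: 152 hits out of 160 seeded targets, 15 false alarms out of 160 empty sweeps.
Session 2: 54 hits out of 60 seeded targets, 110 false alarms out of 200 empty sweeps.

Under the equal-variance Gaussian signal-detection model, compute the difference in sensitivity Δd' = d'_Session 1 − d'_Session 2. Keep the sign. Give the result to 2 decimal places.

Δd' = 1.81

Session 1: z(0.9500) = 1.645, z(0.0938) = -1.318, d' = 2.963
Session 2: z(0.9000) = 1.282, z(0.5500) = 0.126, d' = 1.156
Δd' = d'_Session 1 − d'_Session 2 = 2.963 − 1.156 = 1.807
Session 1 has the higher sensitivity.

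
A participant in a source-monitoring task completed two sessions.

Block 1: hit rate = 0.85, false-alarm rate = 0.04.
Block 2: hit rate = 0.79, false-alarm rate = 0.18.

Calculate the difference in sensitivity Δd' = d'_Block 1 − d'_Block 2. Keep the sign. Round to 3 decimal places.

Δd' = 1.065

Block 1: z(0.85) = 1.0364, z(0.04) = -1.7507, d' = 2.7871
Block 2: z(0.79) = 0.8064, z(0.18) = -0.9154, d' = 1.7218
Δd' = d'_Block 1 − d'_Block 2 = 2.7871 − 1.7218 = 1.0653
Block 1 has the higher sensitivity.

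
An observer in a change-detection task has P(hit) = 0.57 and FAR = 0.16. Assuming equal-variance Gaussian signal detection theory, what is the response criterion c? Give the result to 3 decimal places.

c = 0.409

z(0.57) = 0.1764, z(0.16) = -0.9945
c = −½·[z(H) + z(FA)] = −0.5 × (0.1764 + (-0.9945)) = 0.40905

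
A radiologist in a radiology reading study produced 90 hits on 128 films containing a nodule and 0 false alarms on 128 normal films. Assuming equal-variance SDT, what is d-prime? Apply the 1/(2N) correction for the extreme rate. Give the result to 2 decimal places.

d-prime = 3.19

The false-alarm rate is 0/128 = 0, so apply the 1/(2N) correction: FA → 1/(2·128) = 0.00391.
z(H) = z(0.70312) = 0.533
z(FA) = z(0.00391) = -2.660
d' = 0.533 − (-2.660) = 3.193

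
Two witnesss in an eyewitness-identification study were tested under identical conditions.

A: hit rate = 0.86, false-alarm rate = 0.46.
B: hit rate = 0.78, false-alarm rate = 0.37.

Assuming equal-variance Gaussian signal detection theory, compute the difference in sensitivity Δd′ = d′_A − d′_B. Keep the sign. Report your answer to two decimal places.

Δd′ = 0.08

A: z(0.86) = 1.080, z(0.46) = -0.100, d' = 1.180
B: z(0.78) = 0.772, z(0.37) = -0.332, d' = 1.104
Δd' = d'_A − d'_B = 1.180 − 1.104 = 0.076
A has the higher sensitivity.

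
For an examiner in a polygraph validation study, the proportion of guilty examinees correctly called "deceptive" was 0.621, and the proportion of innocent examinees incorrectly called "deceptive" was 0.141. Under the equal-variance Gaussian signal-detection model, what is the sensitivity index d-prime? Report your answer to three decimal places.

z(H) = z(0.621) = 0.3081
z(FA) = z(0.141) = -1.0758
d' = z(H) − z(FA) = 0.3081 − (-1.0758) = 1.3839

d-prime = 1.384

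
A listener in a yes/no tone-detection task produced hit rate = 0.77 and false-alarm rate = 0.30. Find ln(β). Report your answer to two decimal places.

ln β = -0.14

z(0.77) = 0.739, z(0.30) = -0.524
ln β = −½·[z(H)² − z(FA)²] = −0.5 × (0.546 − 0.275) = -0.1355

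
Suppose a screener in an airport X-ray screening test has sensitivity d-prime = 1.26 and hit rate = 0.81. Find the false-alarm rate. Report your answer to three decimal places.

z(hit rate) = z(0.81) = 0.8779
z(FA) = z(H) − d' = 0.8779 − 1.26 = -0.3821
false-alarm rate = Φ(-0.3821) = 0.3512

false-alarm rate = 0.351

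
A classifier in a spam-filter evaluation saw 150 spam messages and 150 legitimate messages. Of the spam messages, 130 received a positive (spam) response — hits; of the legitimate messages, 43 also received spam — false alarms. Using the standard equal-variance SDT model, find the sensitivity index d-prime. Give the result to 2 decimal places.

H = 130/150 = 0.8667
FA = 43/150 = 0.2867
Φ⁻¹(H) = Φ⁻¹(0.8667) = 1.1109
Φ⁻¹(FA) = Φ⁻¹(0.2867) = -0.5631
d' = z(H) − z(FA) = 1.1109 − (-0.5631) = 1.6740

d-prime = 1.67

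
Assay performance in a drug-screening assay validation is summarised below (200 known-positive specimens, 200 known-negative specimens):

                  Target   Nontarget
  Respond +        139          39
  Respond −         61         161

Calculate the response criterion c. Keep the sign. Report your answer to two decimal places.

H = 139/200 = 0.6950
FA = 39/200 = 0.1950
Φ⁻¹(0.6950) = 0.5101, Φ⁻¹(0.1950) = -0.8596
c = −½·[z(H) + z(FA)] = −0.5 × (0.5101 + (-0.8596)) = 0.17475
c > 0: the assay has a conservative response bias.

c = 0.17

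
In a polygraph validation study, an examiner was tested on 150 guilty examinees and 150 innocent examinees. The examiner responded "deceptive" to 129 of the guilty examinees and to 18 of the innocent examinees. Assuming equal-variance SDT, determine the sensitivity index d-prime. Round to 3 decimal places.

d-prime = 2.255

H = 129/150 = 0.8600
FA = 18/150 = 0.1200
z(H) = z(0.8600) = 1.0803
z(FA) = z(0.1200) = -1.1750
d' = z(H) − z(FA) = 1.0803 − (-1.1750) = 2.2553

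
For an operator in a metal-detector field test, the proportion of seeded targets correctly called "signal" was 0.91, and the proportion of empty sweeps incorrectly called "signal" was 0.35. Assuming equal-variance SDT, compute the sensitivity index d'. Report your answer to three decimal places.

Φ⁻¹(H) = Φ⁻¹(0.91) = 1.3408
Φ⁻¹(FA) = Φ⁻¹(0.35) = -0.3853
d' = z(H) − z(FA) = 1.3408 − (-0.3853) = 1.7261

d' = 1.726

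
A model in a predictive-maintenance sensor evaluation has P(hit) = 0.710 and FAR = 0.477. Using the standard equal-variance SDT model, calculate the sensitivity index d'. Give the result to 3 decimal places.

d' = 0.611

z(H) = 0.5534
z(FA) = -0.0577
d' = z(H) − z(FA) = 0.5534 − (-0.0577) = 0.6111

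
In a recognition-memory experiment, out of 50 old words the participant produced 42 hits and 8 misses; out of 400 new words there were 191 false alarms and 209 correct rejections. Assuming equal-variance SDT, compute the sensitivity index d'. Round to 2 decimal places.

H = 42/50 = 0.8400
FA = 191/400 = 0.4775
z(H) = z(0.8400) = 0.9945
z(FA) = z(0.4775) = -0.0564
d' = z(H) − z(FA) = 0.9945 − (-0.0564) = 1.0509

d' = 1.05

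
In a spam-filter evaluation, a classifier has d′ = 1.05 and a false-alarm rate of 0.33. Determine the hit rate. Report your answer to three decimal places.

hit rate = 0.729

z(false-alarm rate) = z(0.33) = -0.4399
z(H) = z(FA) + d' = -0.4399 + 1.05 = 0.6101
hit rate = Φ(0.6101) = 0.7291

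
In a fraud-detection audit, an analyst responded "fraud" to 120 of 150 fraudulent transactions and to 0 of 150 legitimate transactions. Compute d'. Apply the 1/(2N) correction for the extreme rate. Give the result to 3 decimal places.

The false-alarm rate is 0/150 = 0, so apply the 1/(2N) correction: FA → 1/(2·150) = 0.00333.
z(H) = z(0.80000) = 0.8416
z(FA) = z(0.00333) = -2.7134
d' = 0.8416 − (-2.7134) = 3.5550

d' = 3.555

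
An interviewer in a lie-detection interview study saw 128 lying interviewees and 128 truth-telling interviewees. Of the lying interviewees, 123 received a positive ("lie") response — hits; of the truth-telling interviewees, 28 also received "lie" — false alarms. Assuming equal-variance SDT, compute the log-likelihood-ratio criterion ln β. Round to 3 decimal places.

ln β = -1.250

H = 123/128 = 0.9609
FA = 28/128 = 0.2188
z(H) = 1.7612
z(FA) = -0.7763
ln β = −½·[z(H)² − z(FA)²] = −0.5 × (3.1018 − 0.6026) = -1.2496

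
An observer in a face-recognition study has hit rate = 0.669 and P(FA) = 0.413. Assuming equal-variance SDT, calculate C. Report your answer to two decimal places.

C = -0.11

z(0.669) = 0.437, z(0.413) = -0.220
c = −½·[z(H) + z(FA)] = −0.5 × (0.437 + (-0.220)) = -0.1085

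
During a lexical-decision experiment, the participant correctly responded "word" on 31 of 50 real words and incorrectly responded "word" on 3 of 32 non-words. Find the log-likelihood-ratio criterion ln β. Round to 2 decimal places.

ln β = 0.82

H = 31/50 = 0.6200
FA = 3/32 = 0.0938
z(H) = z(0.6200) = 0.305
z(FA) = z(0.0938) = -1.318
ln β = −½·[z(H)² − z(FA)²] = −0.5 × (0.093 − 1.737) = 0.822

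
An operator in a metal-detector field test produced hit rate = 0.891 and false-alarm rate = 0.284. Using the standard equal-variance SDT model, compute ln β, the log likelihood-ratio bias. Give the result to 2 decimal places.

Φ⁻¹(H) = Φ⁻¹(0.891) = 1.232
Φ⁻¹(FA) = Φ⁻¹(0.284) = -0.571
ln β = −½·[z(H)² − z(FA)²] = −0.5 × (1.518 − 0.326) = -0.596

ln β = -0.60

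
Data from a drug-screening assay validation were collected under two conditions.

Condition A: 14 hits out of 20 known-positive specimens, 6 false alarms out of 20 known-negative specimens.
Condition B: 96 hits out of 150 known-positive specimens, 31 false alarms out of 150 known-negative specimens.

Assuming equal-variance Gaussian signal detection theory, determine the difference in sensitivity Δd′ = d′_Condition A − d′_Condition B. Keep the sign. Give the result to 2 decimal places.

Condition A: z(0.7000) = 0.524, z(0.3000) = -0.524, d' = 1.048
Condition B: z(0.6400) = 0.358, z(0.2067) = -0.818, d' = 1.176
Δd' = d'_Condition A − d'_Condition B = 1.048 − 1.176 = -0.128
Condition B has the higher sensitivity.

Δd′ = -0.13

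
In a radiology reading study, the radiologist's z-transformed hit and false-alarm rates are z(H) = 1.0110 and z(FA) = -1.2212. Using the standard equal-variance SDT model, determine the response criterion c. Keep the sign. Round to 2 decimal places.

c = −½·[z(H) + z(FA)] = −½·(1.0110 + (-1.2212)) = 0.1051

c = 0.11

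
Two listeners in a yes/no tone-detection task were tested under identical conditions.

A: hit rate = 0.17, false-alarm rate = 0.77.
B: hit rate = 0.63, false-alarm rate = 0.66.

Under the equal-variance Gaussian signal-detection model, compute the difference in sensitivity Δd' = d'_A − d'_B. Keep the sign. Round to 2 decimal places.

Δd' = -1.61

A: z(0.17) = -0.954, z(0.77) = 0.739, d' = -1.693
B: z(0.63) = 0.332, z(0.66) = 0.412, d' = -0.080
Δd' = d'_A − d'_B = -1.693 − (-0.080) = -1.613
B has the higher sensitivity.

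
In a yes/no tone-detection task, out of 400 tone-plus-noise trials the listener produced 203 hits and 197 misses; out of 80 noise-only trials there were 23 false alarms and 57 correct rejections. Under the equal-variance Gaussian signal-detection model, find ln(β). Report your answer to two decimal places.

ln β = 0.16

H = 203/400 = 0.5075
FA = 23/80 = 0.2875
z(H) = z(0.5075) = 0.019
z(FA) = z(0.2875) = -0.561
ln β = −½·[z(H)² − z(FA)²] = −0.5 × (0.000 − 0.315) = 0.1575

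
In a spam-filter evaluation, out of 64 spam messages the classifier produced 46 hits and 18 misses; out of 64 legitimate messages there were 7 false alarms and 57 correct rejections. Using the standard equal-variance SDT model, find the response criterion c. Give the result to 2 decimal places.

c = 0.33

H = 46/64 = 0.7188
FA = 7/64 = 0.1094
z(0.7188) = 0.579, z(0.1094) = -1.230
c = −½·[z(H) + z(FA)] = −0.5 × (0.579 + (-1.230)) = 0.3255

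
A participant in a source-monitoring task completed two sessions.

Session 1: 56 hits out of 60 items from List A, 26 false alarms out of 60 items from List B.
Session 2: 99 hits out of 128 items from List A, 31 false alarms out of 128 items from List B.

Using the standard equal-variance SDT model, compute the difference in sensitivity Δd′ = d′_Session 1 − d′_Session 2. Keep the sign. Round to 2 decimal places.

Session 1: z(0.9333) = 1.501, z(0.4333) = -0.168, d' = 1.669
Session 2: z(0.7734) = 0.750, z(0.2422) = -0.699, d' = 1.449
Δd' = d'_Session 1 − d'_Session 2 = 1.669 − 1.449 = 0.220
Session 1 has the higher sensitivity.

Δd′ = 0.22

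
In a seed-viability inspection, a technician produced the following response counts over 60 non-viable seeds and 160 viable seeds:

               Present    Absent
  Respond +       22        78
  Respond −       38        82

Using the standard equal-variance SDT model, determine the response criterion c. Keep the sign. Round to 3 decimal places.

c = 0.186

H = 22/60 = 0.3667
FA = 78/160 = 0.4875
z(0.3667) = -0.3406, z(0.4875) = -0.0313
c = −½·[z(H) + z(FA)] = −0.5 × (-0.3406 + (-0.0313)) = 0.18595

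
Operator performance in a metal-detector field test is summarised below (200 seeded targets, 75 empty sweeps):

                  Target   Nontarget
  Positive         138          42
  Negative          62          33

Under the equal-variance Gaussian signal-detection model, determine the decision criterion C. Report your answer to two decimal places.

H = 138/200 = 0.6900
FA = 42/75 = 0.5600
z(H) = z(0.6900) = 0.496
z(FA) = z(0.5600) = 0.151
c = −½·[z(H) + z(FA)] = −0.5 × (0.496 + 0.151) = -0.3235

C = -0.32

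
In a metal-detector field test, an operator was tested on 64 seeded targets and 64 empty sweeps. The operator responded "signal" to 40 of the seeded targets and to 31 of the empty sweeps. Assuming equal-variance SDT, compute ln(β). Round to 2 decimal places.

H = 40/64 = 0.6250
FA = 31/64 = 0.4844
Φ⁻¹(H) = Φ⁻¹(0.6250) = 0.319
Φ⁻¹(FA) = Φ⁻¹(0.4844) = -0.039
ln β = −½·[z(H)² − z(FA)²] = −0.5 × (0.102 − 0.002) = -0.050

ln β = -0.05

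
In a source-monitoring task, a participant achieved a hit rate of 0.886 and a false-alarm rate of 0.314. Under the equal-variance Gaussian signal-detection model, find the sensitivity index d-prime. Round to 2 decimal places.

d-prime = 1.69

Φ⁻¹(H) = 1.206
Φ⁻¹(FA) = -0.485
d' = z(H) − z(FA) = 1.206 − (-0.485) = 1.691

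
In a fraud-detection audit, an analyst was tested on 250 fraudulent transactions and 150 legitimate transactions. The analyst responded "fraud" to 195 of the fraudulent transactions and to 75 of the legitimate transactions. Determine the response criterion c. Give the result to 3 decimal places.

c = -0.386

H = 195/250 = 0.7800
FA = 75/150 = 0.5000
z(H) = z(0.7800) = 0.7722
z(FA) = z(0.5000) = 0.0000
c = −½·[z(H) + z(FA)] = −0.5 × (0.7722 + 0.0000) = -0.3861
c < 0: the analyst has a liberal response bias.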